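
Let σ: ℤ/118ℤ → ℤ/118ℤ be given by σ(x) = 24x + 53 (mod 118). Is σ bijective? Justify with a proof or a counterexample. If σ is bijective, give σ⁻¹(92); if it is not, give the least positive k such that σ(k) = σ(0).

Recall: σ is injective if σ(u) = σ(v) implies u = v.
We have gcd(24, 118) = 2 > 1. Taking u = 0 and v = 59: σ(0) = 53 and σ(59) = 24·59 + 53 = 1469 ≡ 53 (mod 118).
So σ(0) = σ(59) while 0 ≠ 59, therefore σ is not injective, hence not bijective.
Since σ is not bijective, we find the least positive k with σ(k) = σ(0): this means 24k ≡ 0 (mod 118), i.e. 118 ∣ 24k. Since gcd(24, 118) = 2, dividing through by 2 this holds exactly when 59 ∣ 12k, and as gcd(12, 59) = 1, exactly when 59 ∣ k.
The smallest positive such k is 59.

59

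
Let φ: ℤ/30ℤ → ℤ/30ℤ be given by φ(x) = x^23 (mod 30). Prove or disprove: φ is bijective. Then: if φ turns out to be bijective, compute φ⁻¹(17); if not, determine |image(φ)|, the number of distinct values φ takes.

23

Computing x^23 mod 30 for each x (by repeated squaring, reducing mod 30 at every step), the values φ(0), φ(1), …, φ(29) are: 0, 1, 8, 27, 4, 5, 6, 13, 2, 9, 10, 11, 18, 7, 14, 15, 16, 23, 12, 19, 20, 21, 28, 17, 24, 25, 26, 3, 22, 29.
Every element of ℤ/30ℤ appears exactly once in this list, so φ is a bijection, and in particular bijective.
Since φ is bijective, we read off the preimage of 17 from the same table: φ(23) = 17, so φ⁻¹(17) = 23.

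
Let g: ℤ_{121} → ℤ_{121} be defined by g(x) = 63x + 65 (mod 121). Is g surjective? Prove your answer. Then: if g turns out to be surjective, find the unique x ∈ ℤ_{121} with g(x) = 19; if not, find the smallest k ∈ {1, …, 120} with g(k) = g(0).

30

Recall: g is surjective if every y in the codomain equals g(x) for some x in the domain.
Since gcd(63, 121) = 1, 63 is invertible modulo 121. Euclid's algorithm: 121 = 1·63 + 58, 63 = 1·58 + 5, 58 = 11·5 + 3, 5 = 1·3 + 2, 3 = 1·2 + 1; back-substituting gives 1 = 73·63 − 38·121, so 63⁻¹ ≡ 73 (mod 121).
Then y ↦ 73(y − 65) is a two-sided inverse to g, so every y ∈ ℤ_{121} has a preimage.
Thus g is surjective.
Since g is surjective, we compute g⁻¹(19): solve 63x + 65 ≡ 19 (mod 121), i.e. 63x ≡ 75 (mod 121).
Multiplying by 63⁻¹ = 73 gives x ≡ 73·75 = 5475 = 45·121 + 30 ≡ 30 (mod 121).
Check: g(30) = 63·30 + 65 = 1955 = 16·121 + 19 ≡ 19 (mod 121).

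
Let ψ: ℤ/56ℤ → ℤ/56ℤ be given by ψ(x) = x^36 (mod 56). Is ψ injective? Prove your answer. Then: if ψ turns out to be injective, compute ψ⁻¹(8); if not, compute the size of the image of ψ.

4

ψ(1) = 1^36 = 1.
ψ(3): Repeated squaring mod 56: 3^1 ≡ 3, 3^2 ≡ 3² = 9, 3^4 ≡ 9² = 81 ≡ 25, 3^8 ≡ 25² = 625 ≡ 9, 3^16 ≡ 9² = 81 ≡ 25, 3^32 ≡ 25² = 625 ≡ 9. Since 36 = 32 + 4, 3^36 ≡ 9·25: 9·25 = 225 ≡ 1. So 3^36 ≡ 1 (mod 56).
So ψ(1) = ψ(3) = 1 while 1 ≠ 3, thus ψ is not injective.
Since ψ is not injective, we determine |image(ψ)|. Computing x^36 mod 56 for each x (by repeated squaring, reducing mod 56 at every step), the values ψ(0), ψ(1), …, ψ(55) are: 0, 1, 8, 1, 8, 1, 8, 49, 8, 1, 8, 1, 8, 1, 0, 1, 8, 1, 8, 1, 8, 49, 8, 1, 8, 1, 8, 1, 0, 1, 8, 1, 8, 1, 8, 49, 8, 1, 8, 1, 8, 1, 0, 1, 8, 1, 8, 1, 8, 49, 8, 1, 8, 1, 8, 1.
The distinct values are {0, 1, 8, 49}; there are 4 of them.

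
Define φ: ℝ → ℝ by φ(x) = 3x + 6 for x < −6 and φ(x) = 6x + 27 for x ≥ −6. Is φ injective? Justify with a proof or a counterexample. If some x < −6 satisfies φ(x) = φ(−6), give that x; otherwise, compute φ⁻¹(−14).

-20/3

Both pieces are strictly increasing (slopes 3 and 6), so each is injective on its own interval.
The left piece maps (−∞, −6) onto (−∞, −12); the right piece maps [−6, ∞) onto [−9, ∞).
These images are disjoint, so no value is attained by both pieces. So φ is injective.
Because the two images are disjoint, no x < −6 has φ(x) = φ(−6), so we compute φ⁻¹(−14): −14 lies in (−∞, −12), so solve 3x + 6 = −14: x = (−14 − 6)/3 = −20/3.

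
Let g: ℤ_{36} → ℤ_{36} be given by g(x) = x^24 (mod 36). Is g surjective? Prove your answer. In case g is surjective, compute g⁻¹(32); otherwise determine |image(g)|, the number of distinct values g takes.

4

g(2): Repeated squaring mod 36: 2^1 ≡ 2, 2^2 ≡ 2² = 4, 2^4 ≡ 4² = 16, 2^8 ≡ 16² = 256 ≡ 4, 2^16 ≡ 4² = 16. Since 24 = 16 + 8, 2^24 ≡ 16·4: 16·4 = 64 ≡ 28. So 2^24 ≡ 28 (mod 36).
g(4): Repeated squaring mod 36: 4^1 ≡ 4, 4^2 ≡ 4² = 16, 4^4 ≡ 16² = 256 ≡ 4, 4^8 ≡ 4² = 16, 4^16 ≡ 16² = 256 ≡ 4. Since 24 = 16 + 8, 4^24 ≡ 4·16: 4·16 = 64 ≡ 28. So 4^24 ≡ 28 (mod 36).
So g(2) = g(4) = 28 while 2 ≠ 4, thus g is not injective.
A non-injective map from the 36-element set ℤ_{36} to itself takes at most 35 distinct values, so it cannot be surjective. So g is not surjective.
Since g is not surjective, we determine |image(g)|. Computing x^24 mod 36 for each x (by repeated squaring, reducing mod 36 at every step), the values g(0), g(1), …, g(35) are: 0, 1, 28, 9, 28, 1, 0, 1, 28, 9, 28, 1, 0, 1, 28, 9, 28, 1, 0, 1, 28, 9, 28, 1, 0, 1, 28, 9, 28, 1, 0, 1, 28, 9, 28, 1.
The distinct values are {0, 1, 9, 28}; there are 4 of them.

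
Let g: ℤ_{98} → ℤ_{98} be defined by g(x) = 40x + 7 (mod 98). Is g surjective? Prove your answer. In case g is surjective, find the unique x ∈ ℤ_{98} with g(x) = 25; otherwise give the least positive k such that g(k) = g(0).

49

Since gcd(40, 98) = 2, we have 40x ≡ 0 (mod 2) for all x, so g(x) ≡ 1 (mod 2).
But 0 ≢ 1 (mod 2), so 0 ∈ ℤ_{98} has no preimage. So g is not surjective.
Since g is not surjective, we find the least positive k with g(k) = g(0): this means 40k ≡ 0 (mod 98), i.e. 98 ∣ 40k. Since gcd(40, 98) = 2, dividing through by 2 this holds exactly when 49 ∣ 20k, and as gcd(20, 49) = 1, exactly when 49 ∣ k.
The smallest positive such k is 49.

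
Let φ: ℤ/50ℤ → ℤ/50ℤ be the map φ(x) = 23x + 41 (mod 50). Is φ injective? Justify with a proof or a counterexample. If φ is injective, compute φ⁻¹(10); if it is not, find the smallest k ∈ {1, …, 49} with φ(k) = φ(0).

Recall: injectivity means: for all a, b in the domain, φ(a) = φ(b) implies a = b.
Suppose φ(a) = φ(b) in ℤ/50ℤ. Then 23a + 41 ≡ 23b + 41 (mod 50), therefore 23(a − b) ≡ 0 (mod 50).
Since gcd(23, 50) = 1, 23 is invertible modulo 50, hence a − b ≡ 0 (mod 50), i.e. a = b.
Therefore φ is injective.
We now compute 23⁻¹ mod 50 explicitly. Euclid's algorithm: 50 = 2·23 + 4, 23 = 5·4 + 3, 4 = 1·3 + 1; back-substituting gives 1 = 37·23 − 17·50, so 23⁻¹ ≡ 37 (mod 50).
Since φ is injective, we compute φ⁻¹(10): solve 23x + 41 ≡ 10 (mod 50), i.e. 23x ≡ 19 (mod 50).
Multiplying by 23⁻¹ = 37 gives x ≡ 37·19 = 703 = 14·50 + 3 ≡ 3 (mod 50).
Check: φ(3) = 23·3 + 41 = 110 = 2·50 + 10 ≡ 10 (mod 50).

3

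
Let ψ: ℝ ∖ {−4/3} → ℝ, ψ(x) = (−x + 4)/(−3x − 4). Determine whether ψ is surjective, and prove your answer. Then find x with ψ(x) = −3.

If ψ(x) = 1/3, cross-multiplying gives −3(−x + 4) = −1(−3x − 4), which simplifies to −12 = 4 — false.  So 1/3 has no preimage and ψ is not surjective.
Solving ψ(x) = −3: cross-multiplying gives −x + 4 = −3(−3x − 4), which rearranges to −10x = 8, so x = −4/5.

-4/5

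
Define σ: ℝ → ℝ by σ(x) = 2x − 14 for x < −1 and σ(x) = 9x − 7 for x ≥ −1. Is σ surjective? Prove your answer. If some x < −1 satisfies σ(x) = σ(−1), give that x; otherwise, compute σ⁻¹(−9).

Both pieces are strictly increasing (slopes 2 and 9), so each is injective on its own interval.
The left piece maps (−∞, −1) onto (−∞, −16); the right piece maps [−1, ∞) onto [−16, ∞).
These images together cover ℝ, so σ is surjective.
Because the two images are disjoint, no x < −1 has σ(x) = σ(−1), so we compute σ⁻¹(−9): −9 lies in [−16, ∞), so solve 9x − 7 = −9: x = (−9 + 7)/9 = −2/9.

-2/9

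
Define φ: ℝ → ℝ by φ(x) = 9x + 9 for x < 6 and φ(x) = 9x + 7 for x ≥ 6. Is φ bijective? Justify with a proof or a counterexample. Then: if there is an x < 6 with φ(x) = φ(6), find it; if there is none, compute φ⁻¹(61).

Both pieces are strictly increasing (slopes 9 and 9), so each is injective on its own interval.
The left piece maps (−∞, 6) onto (−∞, 63); the right piece maps [6, ∞) onto [61, ∞).
These images overlap. In particular φ(6) = 61 (right piece), and solving 9x + 9 = 61 on the left piece gives x = 52/9 < 6.
So φ(52/9) = φ(6) with 52/9 ≠ 6, and φ is not injective, hence not bijective. This x = 52/9 is the requested value below 6.

52/9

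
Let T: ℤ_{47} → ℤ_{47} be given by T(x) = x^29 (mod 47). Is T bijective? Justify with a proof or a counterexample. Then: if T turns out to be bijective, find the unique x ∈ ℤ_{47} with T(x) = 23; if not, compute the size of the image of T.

44

Since 47 is prime, the nonzero elements of ℤ_{47} form a cyclic group of order 46.
As gcd(29, 46) = 1, raising to the 29th power is a bijection on this group: if u^29 ≡ v^29 then (uv^{−1})^29 = 1, and the only element of order dividing gcd(29, 46) = 1 is 1, so u = v.
With T(0) = 0 this makes T injective on all of ℤ_{47}, hence bijective (finite equal-size domain and codomain). In particular T is bijective.
Since T is bijective, we find the preimage of 23. The inverse of x ↦ x^29 on (ℤ_{47})^× is x ↦ x^27, because 29·27 = 783 = 17·46 + 1 ≡ 1 (mod 46) and x^{46} = 1 for x ≠ 0 (Fermat). So T⁻¹(23) = 23^27 mod 47.
Repeated squaring mod 47: 23^1 ≡ 23, 23^2 ≡ 23² = 529 ≡ 12, 23^4 ≡ 12² = 144 ≡ 3, 23^8 ≡ 3² = 9, 23^16 ≡ 9² = 81 ≡ 34. Since 27 = 16 + 8 + 2 + 1, 23^27 ≡ 34·9·12·23: 34·9 = 306 ≡ 24, then 24·12 = 288 ≡ 6, then 6·23 = 138 ≡ 44. So 23^27 ≡ 44 (mod 47).
Hence T⁻¹(23) = 44.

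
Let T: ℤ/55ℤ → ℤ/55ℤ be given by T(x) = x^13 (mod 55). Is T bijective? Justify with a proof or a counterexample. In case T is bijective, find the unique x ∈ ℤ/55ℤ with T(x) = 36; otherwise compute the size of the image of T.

Computing x^13 mod 55 for each x (by repeated squaring, reducing mod 55 at every step), the values T(0), T(1), …, T(54) are: 0, 1, 52, 38, 9, 15, 51, 2, 28, 14, 10, 11, 12, 8, 49, 20, 26, 7, 13, 39, 25, 21, 22, 23, 19, 5, 31, 37, 18, 24, 50, 36, 32, 33, 34, 30, 16, 42, 48, 29, 35, 6, 47, 43, 44, 45, 41, 27, 53, 4, 40, 46, 17, 3, 54.
Every element of ℤ/55ℤ appears exactly once in this list, so T is a bijection, and in particular bijective.
Since T is bijective, we read off the preimage of 36 from the same table: T(31) = 36, so T⁻¹(36) = 31.

31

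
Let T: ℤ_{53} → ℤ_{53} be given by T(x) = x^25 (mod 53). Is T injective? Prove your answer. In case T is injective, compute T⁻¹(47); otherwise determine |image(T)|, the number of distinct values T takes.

44

Since 53 is prime, the nonzero elements of ℤ_{53} form a cyclic group of order 52.
As gcd(25, 52) = 1, raising to the 25th power is a bijection on this group: if s^25 ≡ t^25 then (st^{−1})^25 = 1, and the only element of order dividing gcd(25, 52) = 1 is 1, so s = t.
With T(0) = 0 this makes T injective on all of ℤ_{53}, hence bijective (finite equal-size domain and codomain). In particular T is injective.
Since T is injective, we find the preimage of 47. The inverse of x ↦ x^25 on (ℤ_{53})^× is x ↦ x^25, because 25·25 = 625 = 12·52 + 1 ≡ 1 (mod 52) and x^{52} = 1 for x ≠ 0 (Fermat). So T⁻¹(47) = 47^25 mod 53.
Repeated squaring mod 53: 47^1 ≡ 47, 47^2 ≡ 47² = 2209 ≡ 36, 47^4 ≡ 36² = 1296 ≡ 24, 47^8 ≡ 24² = 576 ≡ 46, 47^16 ≡ 46² = 2116 ≡ 49. Since 25 = 16 + 8 + 1, 47^25 ≡ 49·46·47: 49·46 = 2254 ≡ 28, then 28·47 = 1316 ≡ 44. So 47^25 ≡ 44 (mod 53).
Hence T⁻¹(47) = 44.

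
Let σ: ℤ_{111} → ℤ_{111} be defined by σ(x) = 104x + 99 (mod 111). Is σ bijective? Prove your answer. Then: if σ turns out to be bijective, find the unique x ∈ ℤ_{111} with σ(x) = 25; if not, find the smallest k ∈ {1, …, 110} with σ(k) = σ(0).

If σ(a) = σ(b), then 104a ≡ 104b (mod 111). Because gcd(104, 111) = 1, we may cancel 104 to get a ≡ b (mod 111).
We now compute 104⁻¹ mod 111 explicitly. Euclid's algorithm: 111 = 1·104 + 7, 104 = 14·7 + 6, 7 = 1·6 + 1; back-substituting gives 1 = 95·104 − 89·111, so 104⁻¹ ≡ 95 (mod 111).
For any y ∈ ℤ_{111}, x = 95(y − 99) mod 111 satisfies σ(x) = 104·95(y − 99) + 99 ≡ y (since 104·95 ≡ 1 mod 111). So every y has a preimage.
So σ is bijective.
Since σ is bijective, we find σ⁻¹(25): we need 104x ≡ 25 − 99 ≡ 37 (mod 111). Using 104⁻¹ = 95: x ≡ 95·37 = 3515 = 31·111 + 74, so x = 74.
Check: σ(74) = 104·74 + 99 = 7795 = 70·111 + 25 ≡ 25 (mod 111).

74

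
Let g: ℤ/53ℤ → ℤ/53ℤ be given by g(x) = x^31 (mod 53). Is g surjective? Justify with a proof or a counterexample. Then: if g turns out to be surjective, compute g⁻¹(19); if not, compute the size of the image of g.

Since 53 is prime, the nonzero elements of ℤ/53ℤ form a cyclic group of order 52.
As gcd(31, 52) = 1, raising to the 31st power is a bijection on this group: if x_1^31 ≡ x_2^31 then (x_1x_2^{−1})^31 = 1, and the only element of order dividing gcd(31, 52) = 1 is 1, so x_1 = x_2.
With g(0) = 0 this makes g injective on all of ℤ/53ℤ, hence bijective (finite equal-size domain and codomain). In particular g is surjective.
Since g is surjective, we find the preimage of 19. The inverse of x ↦ x^31 on (ℤ/53ℤ)^× is x ↦ x^47, because 31·47 = 1457 = 28·52 + 1 ≡ 1 (mod 52) and x^{52} = 1 for x ≠ 0 (Fermat). So g⁻¹(19) = 19^47 mod 53.
Repeated squaring mod 53: 19^1 ≡ 19, 19^2 ≡ 19² = 361 ≡ 43, 19^4 ≡ 43² = 1849 ≡ 47, 19^8 ≡ 47² = 2209 ≡ 36, 19^16 ≡ 36² = 1296 ≡ 24, 19^32 ≡ 24² = 576 ≡ 46. Since 47 = 32 + 8 + 4 + 2 + 1, 19^47 ≡ 46·36·47·43·19: 46·36 = 1656 ≡ 13, then 13·47 = 611 ≡ 28, then 28·43 = 1204 ≡ 38, then 38·19 = 722 ≡ 33. So 19^47 ≡ 33 (mod 53).
Hence g⁻¹(19) = 33.

33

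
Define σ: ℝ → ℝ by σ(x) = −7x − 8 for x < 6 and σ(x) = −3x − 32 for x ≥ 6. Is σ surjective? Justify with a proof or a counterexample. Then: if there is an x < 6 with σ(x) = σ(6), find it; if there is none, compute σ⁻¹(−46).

Both pieces are strictly decreasing (slopes −7 and −3), so each is injective on its own interval.
The left piece maps (−∞, 6) onto (−50, ∞); the right piece maps [6, ∞) onto (−∞, −50].
These images together cover ℝ, so σ is surjective.
Because the two images are disjoint, no x < 6 has σ(x) = σ(6), so we compute σ⁻¹(−46): −46 lies in (−50, ∞), so solve −7x − 8 = −46: x = (−46 + 8)/(−7) = 38/7.

38/7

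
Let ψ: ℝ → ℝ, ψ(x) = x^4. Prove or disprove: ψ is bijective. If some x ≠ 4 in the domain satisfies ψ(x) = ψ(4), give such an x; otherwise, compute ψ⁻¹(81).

-4

ψ(4) = 256 = (−4)^4 = ψ(−4) (since 4 is even), with 4 ≠ −4. So ψ is not injective, hence not bijective.
For the follow-up, such an x exists: taking x = −4 ∈ ℝ gives ψ(−4) = 256 = ψ(4) with −4 ≠ 4.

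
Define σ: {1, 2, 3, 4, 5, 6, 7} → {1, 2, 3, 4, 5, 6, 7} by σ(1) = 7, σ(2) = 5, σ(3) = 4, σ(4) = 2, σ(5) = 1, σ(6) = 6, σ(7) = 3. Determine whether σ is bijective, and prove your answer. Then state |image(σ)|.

7

The values 7, 5, 4, 2, 1, 6, 3 are a permutation of {1, 2, 3, 4, 5, 6, 7}: each element appears exactly once.
So σ is injective and surjective, hence bijective.
The image of σ is {1, 2, 3, 4, 5, 6, 7}, which has 7 elements.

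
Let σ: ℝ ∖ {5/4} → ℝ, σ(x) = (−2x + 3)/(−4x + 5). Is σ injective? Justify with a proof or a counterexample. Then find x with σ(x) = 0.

3/2

Suppose σ(u) = σ(v). Cross-multiplying: (−2u + 3)(−4v + 5) = (−2v + 3)(−4u + 5).
Expanding both sides and cancelling the symmetric terms leaves 2·(u − v) = 0. Since 2 ≠ 0, u = v. Thus σ is injective.
Solving σ(x) = 0: cross-multiplying gives −2x + 3 = 0(−4x + 5), which rearranges to −2x = −3, so x = 3/2.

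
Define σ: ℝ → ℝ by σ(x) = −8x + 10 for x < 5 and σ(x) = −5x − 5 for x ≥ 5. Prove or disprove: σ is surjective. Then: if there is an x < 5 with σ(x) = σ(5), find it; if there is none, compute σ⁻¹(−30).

5

Both pieces are strictly decreasing (slopes −8 and −5), so each is injective on its own interval.
The left piece maps (−∞, 5) onto (−30, ∞); the right piece maps [5, ∞) onto (−∞, −30].
These images together cover ℝ, so σ is surjective.
Because the two images are disjoint, no x < 5 has σ(x) = σ(5), so we compute σ⁻¹(−30): −30 lies in (−∞, −30], so solve −5x − 5 = −30: x = (−30 + 5)/(−5) = 5.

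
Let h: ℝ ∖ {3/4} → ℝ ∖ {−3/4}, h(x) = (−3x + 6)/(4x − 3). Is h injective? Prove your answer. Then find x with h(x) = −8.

Suppose h(x_1) = h(x_2). Cross-multiplying: (−3x_1 + 6)(4x_2 − 3) = (−3x_2 + 6)(4x_1 − 3).
Expanding both sides and cancelling the symmetric terms leaves −15·(x_1 − x_2) = 0. Since −15 ≠ 0, x_1 = x_2. Thus h is injective.
Solving h(x) = −8: cross-multiplying gives −3x + 6 = −8(4x − 3), which rearranges to 29x = 18, so x = 18/29.

18/29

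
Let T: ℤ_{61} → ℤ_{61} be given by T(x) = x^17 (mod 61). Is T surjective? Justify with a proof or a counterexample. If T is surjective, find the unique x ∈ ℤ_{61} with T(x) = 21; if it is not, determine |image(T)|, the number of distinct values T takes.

Since 61 is prime, the nonzero elements of ℤ_{61} form a cyclic group of order 60.
As gcd(17, 60) = 1, raising to the 17th power is a bijection on this group: if a^17 ≡ b^17 then (ab^{−1})^17 = 1, and the only element of order dividing gcd(17, 60) = 1 is 1, so a = b.
With T(0) = 0 this makes T injective on all of ℤ_{61}, hence bijective (finite equal-size domain and codomain). In particular T is surjective.
Since T is surjective, we find the preimage of 21. The inverse of x ↦ x^17 on (ℤ_{61})^× is x ↦ x^53, because 17·53 = 901 = 15·60 + 1 ≡ 1 (mod 60) and x^{60} = 1 for x ≠ 0 (Fermat). So T⁻¹(21) = 21^53 mod 61.
Repeated squaring mod 61: 21^1 ≡ 21, 21^2 ≡ 21² = 441 ≡ 14, 21^4 ≡ 14² = 196 ≡ 13, 21^8 ≡ 13² = 169 ≡ 47, 21^16 ≡ 47² = 2209 ≡ 13, 21^32 ≡ 13² = 169 ≡ 47. Since 53 = 32 + 16 + 4 + 1, 21^53 ≡ 47·13·13·21: 47·13 = 611 ≡ 1, then 1·13 = 13, then 13·21 = 273 ≡ 29. So 21^53 ≡ 29 (mod 61).
Hence T⁻¹(21) = 29.

29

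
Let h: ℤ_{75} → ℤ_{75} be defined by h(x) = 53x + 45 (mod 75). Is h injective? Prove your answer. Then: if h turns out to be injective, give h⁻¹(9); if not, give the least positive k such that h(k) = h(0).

If h(u) = h(v), then 53u ≡ 53v (mod 75). Because gcd(53, 75) = 1, we may cancel 53 to get u ≡ v (mod 75).
Thus h is injective.
We now compute 53⁻¹ mod 75 explicitly. Euclid's algorithm: 75 = 1·53 + 22, 53 = 2·22 + 9, 22 = 2·9 + 4, 9 = 2·4 + 1; back-substituting gives 1 = 17·53 − 12·75, so 53⁻¹ ≡ 17 (mod 75).
Since h is injective, we find h⁻¹(9): we need 53x ≡ 9 − 45 ≡ 39 (mod 75). Using 53⁻¹ = 17: x ≡ 17·39 = 663 = 8·75 + 63, so x = 63.
Check: h(63) = 53·63 + 45 = 3384 = 45·75 + 9 ≡ 9 (mod 75).

63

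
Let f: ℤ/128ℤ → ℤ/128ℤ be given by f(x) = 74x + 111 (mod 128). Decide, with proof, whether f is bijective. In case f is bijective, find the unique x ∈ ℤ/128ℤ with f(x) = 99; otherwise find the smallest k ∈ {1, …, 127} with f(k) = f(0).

We have gcd(74, 128) = 2 > 1. Taking a = 0 and b = 64: f(0) = 111 and f(64) = 74·64 + 111 = 4847 ≡ 111 (mod 128).
So f(0) = f(64) while 0 ≠ 64, so f is not injective, hence not bijective.
Since f is not bijective, we find the least positive k with f(k) = f(0): this means 74k ≡ 0 (mod 128), i.e. 128 ∣ 74k. Since gcd(74, 128) = 2, dividing through by 2 this holds exactly when 64 ∣ 37k, and as gcd(37, 64) = 1, exactly when 64 ∣ k.
The smallest positive such k is 64.

64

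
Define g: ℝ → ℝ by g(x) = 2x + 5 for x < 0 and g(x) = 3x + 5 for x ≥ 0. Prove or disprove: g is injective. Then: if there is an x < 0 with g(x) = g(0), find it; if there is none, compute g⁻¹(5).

0

Both pieces are strictly increasing (slopes 2 and 3), so each is injective on its own interval.
The left piece maps (−∞, 0) onto (−∞, 5); the right piece maps [0, ∞) onto [5, ∞).
These images are disjoint, so no value is attained by both pieces. Hence g is injective.
Because the two images are disjoint, no x < 0 has g(x) = g(0), so we compute g⁻¹(5): 5 lies in [5, ∞), so solve 3x + 5 = 5: x = (5 − 5)/3 = 0.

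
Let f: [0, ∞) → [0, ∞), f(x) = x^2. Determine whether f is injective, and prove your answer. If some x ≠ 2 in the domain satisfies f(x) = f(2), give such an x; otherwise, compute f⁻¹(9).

3

On [0, ∞), x ↦ x^2 is strictly increasing, so f(s) = f(t) forces s = t. So f is injective.
Since x ↦ x^2 is strictly increasing on [0, ∞), it is injective there, so no x ≠ 2 in the domain has f(x) = f(2). We therefore compute f⁻¹(9) = 9^{1/2} = 3 (indeed 3^2 = 9).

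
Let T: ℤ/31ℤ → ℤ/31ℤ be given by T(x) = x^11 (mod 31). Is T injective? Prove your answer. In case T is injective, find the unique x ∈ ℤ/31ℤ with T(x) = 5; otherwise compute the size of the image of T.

25

Since 31 is prime, the nonzero elements of ℤ/31ℤ form a cyclic group of order 30.
As gcd(11, 30) = 1, raising to the 11th power is a bijection on this group: if s^11 ≡ t^11 then (st^{−1})^11 = 1, and the only element of order dividing gcd(11, 30) = 1 is 1, so s = t.
With T(0) = 0 this makes T injective on all of ℤ/31ℤ, hence bijective (finite equal-size domain and codomain). In particular T is injective.
Since T is injective, we find the preimage of 5. The inverse of x ↦ x^11 on (ℤ/31ℤ)^× is x ↦ x^11, because 11·11 = 121 = 4·30 + 1 ≡ 1 (mod 30) and x^{30} = 1 for x ≠ 0 (Fermat). So T⁻¹(5) = 5^11 mod 31.
Repeated squaring mod 31: 5^1 ≡ 5, 5^2 ≡ 5² = 25, 5^4 ≡ 25² = 625 ≡ 5, 5^8 ≡ 5² = 25. Since 11 = 8 + 2 + 1, 5^11 ≡ 25·25·5: 25·25 = 625 ≡ 5, then 5·5 = 25. So 5^11 ≡ 25 (mod 31).
Hence T⁻¹(5) = 25.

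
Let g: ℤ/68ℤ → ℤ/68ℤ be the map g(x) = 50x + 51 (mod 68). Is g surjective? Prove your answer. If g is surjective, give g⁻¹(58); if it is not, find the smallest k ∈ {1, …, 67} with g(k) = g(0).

Recall that g is surjective if every y in the codomain equals g(x) for some x in the domain.
Since gcd(50, 68) = 2, we have 50x ≡ 0 (mod 2) for all x, so g(x) ≡ 1 (mod 2).
But 0 ≢ 1 (mod 2), so 0 ∈ ℤ/68ℤ has no preimage. Hence g is not surjective.
Since g is not surjective, we find the least positive k with g(k) = g(0): this means 50k ≡ 0 (mod 68), i.e. 68 ∣ 50k. Since gcd(50, 68) = 2, dividing through by 2 this holds exactly when 34 ∣ 25k, and as gcd(25, 34) = 1, exactly when 34 ∣ k.
The smallest positive such k is 34.

34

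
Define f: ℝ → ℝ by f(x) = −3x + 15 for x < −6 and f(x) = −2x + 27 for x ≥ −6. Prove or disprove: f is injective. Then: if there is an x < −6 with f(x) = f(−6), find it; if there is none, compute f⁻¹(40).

-8

Both pieces are strictly decreasing (slopes −3 and −2), so each is injective on its own interval.
The left piece maps (−∞, −6) onto (33, ∞); the right piece maps [−6, ∞) onto (−∞, 39].
These images overlap. In particular f(−6) = 39 (right piece), and solving −3x + 15 = 39 on the left piece gives x = −8 < −6.
So f(−8) = f(−6) with −8 ≠ −6, and f is not injective. This x = −8 is the requested value below −6.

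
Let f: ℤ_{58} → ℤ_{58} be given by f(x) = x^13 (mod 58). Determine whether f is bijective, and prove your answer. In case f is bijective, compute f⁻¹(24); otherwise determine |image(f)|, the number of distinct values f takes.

Computing x^13 mod 58 for each x (by repeated squaring, reducing mod 58 at every step), the values f(0), f(1), …, f(57) are: 0, 1, 14, 19, 22, 35, 34, 25, 18, 13, 26, 21, 12, 9, 2, 27, 20, 17, 8, 3, 16, 11, 4, 53, 52, 7, 10, 15, 28, 29, 30, 43, 48, 51, 6, 5, 54, 47, 42, 55, 50, 41, 38, 31, 56, 49, 46, 37, 32, 45, 40, 33, 24, 23, 36, 39, 44, 57.
Every element of ℤ_{58} appears exactly once in this list, so f is a bijection, and in particular bijective.
Since f is bijective, we read off the preimage of 24 from the same table: f(52) = 24, so f⁻¹(24) = 52.

52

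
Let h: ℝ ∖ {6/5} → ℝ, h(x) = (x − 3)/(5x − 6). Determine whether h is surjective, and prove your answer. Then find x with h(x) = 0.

3

If h(x) = 1/5, cross-multiplying gives 5(x − 3) = 1(5x − 6), which simplifies to −15 = −6 — false.  So 1/5 has no preimage and h is not surjective.
Solving h(x) = 0: cross-multiplying gives x − 3 = 0(5x − 6), which rearranges to 1x = 3, so x = 3.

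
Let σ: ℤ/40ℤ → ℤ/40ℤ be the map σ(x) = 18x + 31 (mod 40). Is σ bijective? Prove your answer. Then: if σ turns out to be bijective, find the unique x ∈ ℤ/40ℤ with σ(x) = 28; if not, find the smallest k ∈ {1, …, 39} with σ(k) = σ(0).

We have gcd(18, 40) = 2 > 1. Taking x_1 = 0 and x_2 = 20: σ(0) = 31 and σ(20) = 18·20 + 31 = 391 ≡ 31 (mod 40).
So σ(0) = σ(20) while 0 ≠ 20, hence σ is not injective, hence not bijective.
Since σ is not bijective, we find the least positive k with σ(k) = σ(0): this means 18k ≡ 0 (mod 40), i.e. 40 ∣ 18k. Since gcd(18, 40) = 2, dividing through by 2 this holds exactly when 20 ∣ 9k, and as gcd(9, 20) = 1, exactly when 20 ∣ k.
The smallest positive such k is 20.

20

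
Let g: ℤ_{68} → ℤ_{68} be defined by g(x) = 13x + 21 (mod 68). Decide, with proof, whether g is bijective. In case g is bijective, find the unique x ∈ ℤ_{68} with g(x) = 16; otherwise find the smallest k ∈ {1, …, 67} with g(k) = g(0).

Suppose g(a) = g(b) in ℤ_{68}. Then 13a + 21 ≡ 13b + 21 (mod 68), so 13(a − b) ≡ 0 (mod 68).
Since gcd(13, 68) = 1, 13 is invertible modulo 68, therefore a − b ≡ 0 (mod 68), i.e. a = b.
We now compute 13⁻¹ mod 68 explicitly. Euclid's algorithm: 68 = 5·13 + 3, 13 = 4·3 + 1; back-substituting gives 1 = 21·13 − 4·68, so 13⁻¹ ≡ 21 (mod 68).
Then y ↦ 21(y − 21) is a two-sided inverse to g, so every y ∈ ℤ_{68} has a preimage.
Thus g is bijective.
Since g is bijective, we compute g⁻¹(16): solve 13x + 21 ≡ 16 (mod 68), i.e. 13x ≡ 63 (mod 68).
Multiplying by 13⁻¹ = 21 gives x ≡ 21·63 = 1323 = 19·68 + 31 ≡ 31 (mod 68).
Check: g(31) = 13·31 + 21 = 424 = 6·68 + 16 ≡ 16 (mod 68).

31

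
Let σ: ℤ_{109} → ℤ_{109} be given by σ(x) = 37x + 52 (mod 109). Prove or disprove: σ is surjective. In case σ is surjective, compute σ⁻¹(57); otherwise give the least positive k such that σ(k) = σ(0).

62

Since gcd(37, 109) = 1, 37 is invertible modulo 109. Euclid's algorithm: 109 = 2·37 + 35, 37 = 1·35 + 2, 35 = 17·2 + 1; back-substituting gives 1 = 56·37 − 19·109, so 37⁻¹ ≡ 56 (mod 109).
For any y ∈ ℤ_{109}, x = 56(y − 52) mod 109 satisfies σ(x) = 37·56(y − 52) + 52 ≡ y (since 37·56 ≡ 1 mod 109). So every y has a preimage.
Therefore σ is surjective.
Since σ is surjective, we compute σ⁻¹(57): solve 37x + 52 ≡ 57 (mod 109), i.e. 37x ≡ 5 (mod 109).
Multiplying by 37⁻¹ = 56 gives x ≡ 56·5 = 280 = 2·109 + 62 ≡ 62 (mod 109).
Check: σ(62) = 37·62 + 52 = 2346 = 21·109 + 57 ≡ 57 (mod 109).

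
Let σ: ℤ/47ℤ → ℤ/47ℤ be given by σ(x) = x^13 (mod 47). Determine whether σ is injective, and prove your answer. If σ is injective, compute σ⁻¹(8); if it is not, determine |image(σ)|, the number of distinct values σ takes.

4

Since 47 is prime, the nonzero elements of ℤ/47ℤ form a cyclic group of order 46.
As gcd(13, 46) = 1, raising to the 13th power is a bijection on this group: if s^13 ≡ t^13 then (st^{−1})^13 = 1, and the only element of order dividing gcd(13, 46) = 1 is 1, so s = t.
With σ(0) = 0 this makes σ injective on all of ℤ/47ℤ, hence bijective (finite equal-size domain and codomain). In particular σ is injective.
Since σ is injective, we find the preimage of 8. The inverse of x ↦ x^13 on (ℤ/47ℤ)^× is x ↦ x^39, because 13·39 = 507 = 11·46 + 1 ≡ 1 (mod 46) and x^{46} = 1 for x ≠ 0 (Fermat). So σ⁻¹(8) = 8^39 mod 47.
Repeated squaring mod 47: 8^1 ≡ 8, 8^2 ≡ 8² = 64 ≡ 17, 8^4 ≡ 17² = 289 ≡ 7, 8^8 ≡ 7² = 49 ≡ 2, 8^16 ≡ 2² = 4, 8^32 ≡ 4² = 16. Since 39 = 32 + 4 + 2 + 1, 8^39 ≡ 16·7·17·8: 16·7 = 112 ≡ 18, then 18·17 = 306 ≡ 24, then 24·8 = 192 ≡ 4. So 8^39 ≡ 4 (mod 47).
Hence σ⁻¹(8) = 4.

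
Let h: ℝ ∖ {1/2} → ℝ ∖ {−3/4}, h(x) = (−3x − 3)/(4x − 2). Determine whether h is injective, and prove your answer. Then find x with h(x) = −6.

Suppose h(x_1) = h(x_2). Cross-multiplying: (−3x_1 − 3)(4x_2 − 2) = (−3x_2 − 3)(4x_1 − 2).
Expanding both sides and cancelling the symmetric terms leaves 18·(x_1 − x_2) = 0. Since 18 ≠ 0, x_1 = x_2. Thus h is injective.
Solving h(x) = −6: cross-multiplying gives −3x − 3 = −6(4x − 2), which rearranges to 21x = 15, so x = 5/7.

5/7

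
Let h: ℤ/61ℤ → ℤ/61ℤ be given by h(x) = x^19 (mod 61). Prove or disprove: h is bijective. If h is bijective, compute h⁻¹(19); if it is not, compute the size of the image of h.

36

Since 61 is prime, the nonzero elements of ℤ/61ℤ form a cyclic group of order 60.
As gcd(19, 60) = 1, raising to the 19th power is a bijection on this group: if u^19 ≡ v^19 then (uv^{−1})^19 = 1, and the only element of order dividing gcd(19, 60) = 1 is 1, so u = v.
With h(0) = 0 this makes h injective on all of ℤ/61ℤ, hence bijective (finite equal-size domain and codomain). In particular h is bijective.
Since h is bijective, we find the preimage of 19. The inverse of x ↦ x^19 on (ℤ/61ℤ)^× is x ↦ x^19, because 19·19 = 361 = 6·60 + 1 ≡ 1 (mod 60) and x^{60} = 1 for x ≠ 0 (Fermat). So h⁻¹(19) = 19^19 mod 61.
Repeated squaring mod 61: 19^1 ≡ 19, 19^2 ≡ 19² = 361 ≡ 56, 19^4 ≡ 56² = 3136 ≡ 25, 19^8 ≡ 25² = 625 ≡ 15, 19^16 ≡ 15² = 225 ≡ 42. Since 19 = 16 + 2 + 1, 19^19 ≡ 42·56·19: 42·56 = 2352 ≡ 34, then 34·19 = 646 ≡ 36. So 19^19 ≡ 36 (mod 61).
Hence h⁻¹(19) = 36.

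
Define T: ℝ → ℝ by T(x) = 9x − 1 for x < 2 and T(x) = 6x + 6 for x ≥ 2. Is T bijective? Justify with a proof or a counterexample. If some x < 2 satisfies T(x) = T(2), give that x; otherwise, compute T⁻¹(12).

13/9

Both pieces are strictly increasing (slopes 9 and 6), so each is injective on its own interval.
The left piece maps (−∞, 2) onto (−∞, 17); the right piece maps [2, ∞) onto [18, ∞).
The images leave a gap (17 has no preimage), so T is not surjective, hence not bijective.
Because the two images are disjoint, no x < 2 has T(x) = T(2), so we compute T⁻¹(12): 12 lies in (−∞, 17), so solve 9x − 1 = 12: x = (12 + 1)/9 = 13/9.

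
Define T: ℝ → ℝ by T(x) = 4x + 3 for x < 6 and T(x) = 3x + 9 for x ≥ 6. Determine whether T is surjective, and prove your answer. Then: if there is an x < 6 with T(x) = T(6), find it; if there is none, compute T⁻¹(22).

19/4

Both pieces are strictly increasing (slopes 4 and 3), so each is injective on its own interval.
The left piece maps (−∞, 6) onto (−∞, 27); the right piece maps [6, ∞) onto [27, ∞).
These images together cover ℝ, so T is surjective.
Because the two images are disjoint, no x < 6 has T(x) = T(6), so we compute T⁻¹(22): 22 lies in (−∞, 27), so solve 4x + 3 = 22: x = (22 − 3)/4 = 19/4.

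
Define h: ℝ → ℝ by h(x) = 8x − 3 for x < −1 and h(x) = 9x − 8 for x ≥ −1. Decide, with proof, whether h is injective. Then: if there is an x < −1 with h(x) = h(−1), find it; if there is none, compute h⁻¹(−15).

-7/4

Both pieces are strictly increasing (slopes 8 and 9), so each is injective on its own interval.
The left piece maps (−∞, −1) onto (−∞, −11); the right piece maps [−1, ∞) onto [−17, ∞).
These images overlap. In particular h(−1) = −17 (right piece), and solving 8x − 3 = −17 on the left piece gives x = −7/4 < −1.
So h(−7/4) = h(−1) with −7/4 ≠ −1, and h is not injective. This x = −7/4 is the requested value below −1.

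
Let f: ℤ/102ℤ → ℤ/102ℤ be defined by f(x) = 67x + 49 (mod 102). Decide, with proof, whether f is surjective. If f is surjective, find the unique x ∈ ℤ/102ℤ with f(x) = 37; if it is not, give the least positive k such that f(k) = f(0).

Since gcd(67, 102) = 1, 67 is invertible modulo 102. Euclid's algorithm: 102 = 1·67 + 35, 67 = 1·35 + 32, 35 = 1·32 + 3, 32 = 10·3 + 2, 3 = 1·2 + 1; back-substituting gives 1 = 67·67 − 44·102, so 67⁻¹ ≡ 67 (mod 102).
Then y ↦ 67(y − 49) is a two-sided inverse to f, so every y ∈ ℤ/102ℤ has a preimage.
Hence f is surjective.
Since f is surjective, we compute f⁻¹(37): solve 67x + 49 ≡ 37 (mod 102), i.e. 67x ≡ 90 (mod 102).
Multiplying by 67⁻¹ = 67 gives x ≡ 67·90 = 6030 = 59·102 + 12 ≡ 12 (mod 102).
Check: f(12) = 67·12 + 49 = 853 = 8·102 + 37 ≡ 37 (mod 102).

12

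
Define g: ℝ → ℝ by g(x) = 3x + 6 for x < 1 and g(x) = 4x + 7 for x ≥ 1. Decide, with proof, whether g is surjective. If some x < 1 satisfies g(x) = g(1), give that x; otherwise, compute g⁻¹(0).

Both pieces are strictly increasing (slopes 3 and 4), so each is injective on its own interval.
The left piece maps (−∞, 1) onto (−∞, 9); the right piece maps [1, ∞) onto [11, ∞).
The union (−∞, 9) ∪ [11, ∞) omits the interval between 9 and 11; in particular 9 has no preimage. So g is not surjective.
Because the two images are disjoint, no x < 1 has g(x) = g(1), so we compute g⁻¹(0): 0 lies in (−∞, 9), so solve 3x + 6 = 0: x = (0 − 6)/3 = −2.

-2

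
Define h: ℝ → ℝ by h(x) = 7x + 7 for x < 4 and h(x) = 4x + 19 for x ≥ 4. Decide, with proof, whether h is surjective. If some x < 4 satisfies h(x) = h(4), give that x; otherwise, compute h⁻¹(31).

Both pieces are strictly increasing (slopes 7 and 4), so each is injective on its own interval.
The left piece maps (−∞, 4) onto (−∞, 35); the right piece maps [4, ∞) onto [35, ∞).
These images together cover ℝ, so h is surjective.
Because the two images are disjoint, no x < 4 has h(x) = h(4), so we compute h⁻¹(31): 31 lies in (−∞, 35), so solve 7x + 7 = 31: x = (31 − 7)/7 = 24/7.

24/7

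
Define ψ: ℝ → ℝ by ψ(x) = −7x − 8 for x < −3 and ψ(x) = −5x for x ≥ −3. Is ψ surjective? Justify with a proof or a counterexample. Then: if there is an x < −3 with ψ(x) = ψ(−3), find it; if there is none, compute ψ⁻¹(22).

Both pieces are strictly decreasing (slopes −7 and −5), so each is injective on its own interval.
The left piece maps (−∞, −3) onto (13, ∞); the right piece maps [−3, ∞) onto (−∞, 15].
The union (13, ∞) ∪ (−∞, 15] covers ℝ, so ψ is surjective.
For the follow-up: the images overlap, so an x < −3 with ψ(x) = ψ(−3) exists. ψ(−3) = 15; solving −7x − 8 = 15 for x < −3 gives x = (15 + 8)/(−7) = −23/7.

-23/7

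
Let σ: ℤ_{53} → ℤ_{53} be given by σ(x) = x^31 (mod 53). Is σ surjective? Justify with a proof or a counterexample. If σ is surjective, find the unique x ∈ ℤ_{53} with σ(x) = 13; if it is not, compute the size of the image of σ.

36

Since 53 is prime, the nonzero elements of ℤ_{53} form a cyclic group of order 52.
As gcd(31, 52) = 1, raising to the 31st power is a bijection on this group: if u^31 ≡ v^31 then (uv^{−1})^31 = 1, and the only element of order dividing gcd(31, 52) = 1 is 1, so u = v.
With σ(0) = 0 this makes σ injective on all of ℤ_{53}, hence bijective (finite equal-size domain and codomain). In particular σ is surjective.
Since σ is surjective, we find the preimage of 13. The inverse of x ↦ x^31 on (ℤ_{53})^× is x ↦ x^47, because 31·47 = 1457 = 28·52 + 1 ≡ 1 (mod 52) and x^{52} = 1 for x ≠ 0 (Fermat). So σ⁻¹(13) = 13^47 mod 53.
Repeated squaring mod 53: 13^1 ≡ 13, 13^2 ≡ 13² = 169 ≡ 10, 13^4 ≡ 10² = 100 ≡ 47, 13^8 ≡ 47² = 2209 ≡ 36, 13^16 ≡ 36² = 1296 ≡ 24, 13^32 ≡ 24² = 576 ≡ 46. Since 47 = 32 + 8 + 4 + 2 + 1, 13^47 ≡ 46·36·47·10·13: 46·36 = 1656 ≡ 13, then 13·47 = 611 ≡ 28, then 28·10 = 280 ≡ 15, then 15·13 = 195 ≡ 36. So 13^47 ≡ 36 (mod 53).
Hence σ⁻¹(13) = 36.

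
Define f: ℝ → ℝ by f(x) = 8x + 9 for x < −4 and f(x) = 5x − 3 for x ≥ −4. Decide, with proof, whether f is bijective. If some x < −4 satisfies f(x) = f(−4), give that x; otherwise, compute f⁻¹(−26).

Both pieces are strictly increasing (slopes 8 and 5), so each is injective on its own interval.
The left piece maps (−∞, −4) onto (−∞, −23); the right piece maps [−4, ∞) onto [−23, ∞).
Since −23 = −23, the images partition ℝ: f is injective and surjective, hence bijective.
Because the two images are disjoint, no x < −4 has f(x) = f(−4), so we compute f⁻¹(−26): −26 lies in (−∞, −23), so solve 8x + 9 = −26: x = (−26 − 9)/8 = −35/8.

-35/8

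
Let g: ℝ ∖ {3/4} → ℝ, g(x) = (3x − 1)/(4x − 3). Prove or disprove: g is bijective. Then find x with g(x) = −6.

If g(x) = 3/4, cross-multiplying gives 4(3x − 1) = 3(4x − 3), which simplifies to −4 = −9 — false.  So 3/4 has no preimage and g is not surjective.
Thus g is not bijective.
Solving g(x) = −6: cross-multiplying gives 3x − 1 = −6(4x − 3), which rearranges to 27x = 19, so x = 19/27.

19/27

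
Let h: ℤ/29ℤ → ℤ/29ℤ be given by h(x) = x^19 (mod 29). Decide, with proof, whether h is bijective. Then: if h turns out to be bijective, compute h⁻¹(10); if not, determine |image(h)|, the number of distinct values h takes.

14

Since 29 is prime, the nonzero elements of ℤ/29ℤ form a cyclic group of order 28.
As gcd(19, 28) = 1, raising to the 19th power is a bijection on this group: if x_1^19 ≡ x_2^19 then (x_1x_2^{−1})^19 = 1, and the only element of order dividing gcd(19, 28) = 1 is 1, so x_1 = x_2.
With h(0) = 0 this makes h injective on all of ℤ/29ℤ, hence bijective (finite equal-size domain and codomain). In particular h is bijective.
Since h is bijective, we find the preimage of 10. The inverse of x ↦ x^19 on (ℤ/29ℤ)^× is x ↦ x^3, because 19·3 = 57 = 2·28 + 1 ≡ 1 (mod 28) and x^{28} = 1 for x ≠ 0 (Fermat). So h⁻¹(10) = 10^3 mod 29.
Repeated squaring mod 29: 10^1 ≡ 10, 10^2 ≡ 10² = 100 ≡ 13. Since 3 = 2 + 1, 10^3 ≡ 13·10: 13·10 = 130 ≡ 14. So 10^3 ≡ 14 (mod 29).
Hence h⁻¹(10) = 14.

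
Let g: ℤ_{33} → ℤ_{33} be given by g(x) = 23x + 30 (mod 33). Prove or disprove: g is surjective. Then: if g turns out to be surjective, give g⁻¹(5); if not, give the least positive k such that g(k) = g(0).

19

Recall: g is surjective if every y in the codomain equals g(x) for some x in the domain.
Since gcd(23, 33) = 1, 23 is invertible modulo 33. Euclid's algorithm: 33 = 1·23 + 10, 23 = 2·10 + 3, 10 = 3·3 + 1; back-substituting gives 1 = 23·23 − 16·33, so 23⁻¹ ≡ 23 (mod 33).
Then y ↦ 23(y − 30) is a two-sided inverse to g, so every y ∈ ℤ_{33} has a preimage.
Therefore g is surjective.
Since g is surjective, we find g⁻¹(5): we need 23x ≡ 5 − 30 ≡ 8 (mod 33). Using 23⁻¹ = 23: x ≡ 23·8 = 184 = 5·33 + 19, so x = 19.
Check: g(19) = 23·19 + 30 = 467 = 14·33 + 5 ≡ 5 (mod 33).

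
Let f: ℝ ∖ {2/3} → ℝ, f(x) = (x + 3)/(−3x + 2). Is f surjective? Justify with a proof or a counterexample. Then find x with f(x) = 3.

3/10

If f(x) = −1/3, cross-multiplying gives −3(x + 3) = 1(−3x + 2), which simplifies to −9 = 2 — false.  So −1/3 has no preimage and f is not surjective.
Solving f(x) = 3: cross-multiplying gives x + 3 = 3(−3x + 2), which rearranges to 10x = 3, so x = 3/10.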